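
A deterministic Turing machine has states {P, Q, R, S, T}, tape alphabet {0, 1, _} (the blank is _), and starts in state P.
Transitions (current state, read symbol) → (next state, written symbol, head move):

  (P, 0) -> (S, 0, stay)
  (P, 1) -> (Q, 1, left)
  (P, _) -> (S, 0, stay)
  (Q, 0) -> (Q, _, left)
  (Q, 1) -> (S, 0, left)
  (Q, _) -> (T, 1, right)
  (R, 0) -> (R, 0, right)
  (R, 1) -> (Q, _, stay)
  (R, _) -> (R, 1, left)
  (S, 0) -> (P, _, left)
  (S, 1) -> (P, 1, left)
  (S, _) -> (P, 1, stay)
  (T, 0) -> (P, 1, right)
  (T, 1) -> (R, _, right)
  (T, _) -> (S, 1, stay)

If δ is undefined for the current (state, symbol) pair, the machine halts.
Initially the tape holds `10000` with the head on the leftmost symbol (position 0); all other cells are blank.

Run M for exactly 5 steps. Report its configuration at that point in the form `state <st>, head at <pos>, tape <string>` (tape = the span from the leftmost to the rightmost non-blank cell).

P | _[1]0000   read 1 → write 1, move left, go to Q
Q | [_]10000   read _ → write 1, move right, go to T
T | 1[1]0000   read 1 → write _, move right, go to R
R | 1_[0]000   read 0 → write 0, move right, go to R
R | 1_0[0]00   read 0 → write 0, move right, go to R
R | 1_00[0]0
After 5 steps: state R, head at 3, tape 1_0000.

state R, head at 3, tape 1_0000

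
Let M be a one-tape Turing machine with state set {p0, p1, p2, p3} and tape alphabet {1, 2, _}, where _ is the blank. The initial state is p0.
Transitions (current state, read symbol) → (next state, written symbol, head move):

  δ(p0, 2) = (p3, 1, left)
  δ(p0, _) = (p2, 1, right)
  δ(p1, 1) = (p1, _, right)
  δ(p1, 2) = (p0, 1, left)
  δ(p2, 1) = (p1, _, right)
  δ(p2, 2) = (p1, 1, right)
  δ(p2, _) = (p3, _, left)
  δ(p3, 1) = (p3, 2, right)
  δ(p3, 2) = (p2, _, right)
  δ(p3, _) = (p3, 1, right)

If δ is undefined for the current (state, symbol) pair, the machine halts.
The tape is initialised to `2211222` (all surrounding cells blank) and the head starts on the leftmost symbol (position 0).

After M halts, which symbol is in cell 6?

_

p0 | _[2]211222_   read 2 → write 1, move left, go to p3
p3 | [_]1211222_   read _ → write 1, move right, go to p3
p3 | 1[1]211222_   read 1 → write 2, move right, go to p3
p3 | 12[2]11222_   read 2 → write _, move right, go to p2
p2 | 12_[1]1222_   read 1 → write _, move right, go to p1
p1 | 12__[1]222_   read 1 → write _, move right, go to p1
p1 | 12___[2]22_   read 2 → write 1, move left, go to p0
p0 | 12__[_]122_   read _ → write 1, move right, go to p2
p2 | 12__1[1]22_   read 1 → write _, move right, go to p1
p1 | 12__1_[2]2_   read 2 → write 1, move left, go to p0
p0 | 12__1[_]12_   read _ → write 1, move right, go to p2
p2 | 12__11[1]2_   read 1 → write _, move right, go to p1
p1 | 12__11_[2]_   read 2 → write 1, move left, go to p0
p0 | 12__11[_]1_   read _ → write 1, move right, go to p2
p2 | 12__111[1]_   read 1 → write _, move right, go to p1
p1 | 12__111_[_]
Cell 6 holds _ when M halts.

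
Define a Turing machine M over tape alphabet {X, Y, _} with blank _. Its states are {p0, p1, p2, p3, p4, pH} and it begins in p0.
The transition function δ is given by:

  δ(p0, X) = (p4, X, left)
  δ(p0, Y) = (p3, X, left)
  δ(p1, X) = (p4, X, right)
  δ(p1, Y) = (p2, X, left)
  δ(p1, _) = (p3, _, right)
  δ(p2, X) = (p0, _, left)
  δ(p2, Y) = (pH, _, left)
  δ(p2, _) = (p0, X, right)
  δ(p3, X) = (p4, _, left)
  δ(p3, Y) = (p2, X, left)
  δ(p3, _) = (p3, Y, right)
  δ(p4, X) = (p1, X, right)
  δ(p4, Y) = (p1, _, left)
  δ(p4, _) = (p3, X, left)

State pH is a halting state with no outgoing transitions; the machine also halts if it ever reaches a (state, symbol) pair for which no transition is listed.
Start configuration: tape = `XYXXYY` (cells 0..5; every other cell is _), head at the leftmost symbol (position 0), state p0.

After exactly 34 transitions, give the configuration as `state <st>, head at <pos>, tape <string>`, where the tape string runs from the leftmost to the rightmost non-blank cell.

state=p0 head=0 tape=______[X]YXXYY   (p0,X)→(p4,X,left)
state=p4 head=-1 tape=_____[_]XYXXYY   (p4,_)→(p3,X,left)
state=p3 head=-2 tape=____[_]XXYXXYY   (p3,_)→(p3,Y,right)
state=p3 head=-1 tape=____Y[X]XYXXYY   (p3,X)→(p4,_,left)
state=p4 head=-2 tape=____[Y]_XYXXYY   (p4,Y)→(p1,_,left)
state=p1 head=-3 tape=___[_]__XYXXYY   (p1,_)→(p3,_,right)
state=p3 head=-2 tape=____[_]_XYXXYY   (p3,_)→(p3,Y,right)
state=p3 head=-1 tape=____Y[_]XYXXYY   (p3,_)→(p3,Y,right)
state=p3 head=0 tape=____YY[X]YXXYY   (p3,X)→(p4,_,left)
state=p4 head=-1 tape=____Y[Y]_YXXYY   (p4,Y)→(p1,_,left)
state=p1 head=-2 tape=____[Y]__YXXYY   (p1,Y)→(p2,X,left)
state=p2 head=-3 tape=___[_]X__YXXYY   (p2,_)→(p0,X,right)
state=p0 head=-2 tape=___X[X]__YXXYY   (p0,X)→(p4,X,left)
state=p4 head=-3 tape=___[X]X__YXXYY   (p4,X)→(p1,X,right)
state=p1 head=-2 tape=___X[X]__YXXYY   (p1,X)→(p4,X,right)
state=p4 head=-1 tape=___XX[_]_YXXYY   (p4,_)→(p3,X,left)
state=p3 head=-2 tape=___X[X]X_YXXYY   (p3,X)→(p4,_,left)
state=p4 head=-3 tape=___[X]_X_YXXYY   (p4,X)→(p1,X,right)
state=p1 head=-2 tape=___X[_]X_YXXYY   (p1,_)→(p3,_,right)
state=p3 head=-1 tape=___X_[X]_YXXYY   (p3,X)→(p4,_,left)
state=p4 head=-2 tape=___X[_]__YXXYY   (p4,_)→(p3,X,left)
state=p3 head=-3 tape=___[X]X__YXXYY   (p3,X)→(p4,_,left)
state=p4 head=-4 tape=__[_]_X__YXXYY   (p4,_)→(p3,X,left)
state=p3 head=-5 tape=_[_]X_X__YXXYY   (p3,_)→(p3,Y,right)
state=p3 head=-4 tape=_Y[X]_X__YXXYY   (p3,X)→(p4,_,left)
state=p4 head=-5 tape=_[Y]__X__YXXYY   (p4,Y)→(p1,_,left)
state=p1 head=-6 tape=[_]___X__YXXYY   (p1,_)→(p3,_,right)
state=p3 head=-5 tape=_[_]__X__YXXYY   (p3,_)→(p3,Y,right)
state=p3 head=-4 tape=_Y[_]_X__YXXYY   (p3,_)→(p3,Y,right)
state=p3 head=-3 tape=_YY[_]X__YXXYY   (p3,_)→(p3,Y,right)
state=p3 head=-2 tape=_YYY[X]__YXXYY   (p3,X)→(p4,_,left)
state=p4 head=-3 tape=_YY[Y]___YXXYY   (p4,Y)→(p1,_,left)
state=p1 head=-4 tape=_Y[Y]____YXXYY   (p1,Y)→(p2,X,left)
state=p2 head=-5 tape=_[Y]X____YXXYY   (p2,Y)→(pH,_,left)
state=pH head=-6 tape=[_]_X____YXXYY
After 34 steps: state pH, head at -6, tape X____YXXYY.

state pH, head at -6, tape X____YXXYY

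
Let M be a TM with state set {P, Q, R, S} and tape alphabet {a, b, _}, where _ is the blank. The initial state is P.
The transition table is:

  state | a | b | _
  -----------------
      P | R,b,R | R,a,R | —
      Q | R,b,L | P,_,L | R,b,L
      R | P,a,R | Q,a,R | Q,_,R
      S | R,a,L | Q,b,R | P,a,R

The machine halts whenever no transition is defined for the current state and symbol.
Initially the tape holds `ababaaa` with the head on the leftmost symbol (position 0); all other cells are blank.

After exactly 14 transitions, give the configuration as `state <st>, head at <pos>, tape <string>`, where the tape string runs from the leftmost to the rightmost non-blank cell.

state=P head=0 tape=[a]babaaa__   (P,a)→(R,b,R)
state=R head=1 tape=b[b]abaaa__   (R,b)→(Q,a,R)
state=Q head=2 tape=ba[a]baaa__   (Q,a)→(R,b,L)
state=R head=1 tape=b[a]bbaaa__   (R,a)→(P,a,R)
state=P head=2 tape=ba[b]baaa__   (P,b)→(R,a,R)
state=R head=3 tape=baa[b]aaa__   (R,b)→(Q,a,R)
state=Q head=4 tape=baaa[a]aa__   (Q,a)→(R,b,L)
state=R head=3 tape=baa[a]baa__   (R,a)→(P,a,R)
state=P head=4 tape=baaa[b]aa__   (P,b)→(R,a,R)
state=R head=5 tape=baaaa[a]a__   (R,a)→(P,a,R)
state=P head=6 tape=baaaaa[a]__   (P,a)→(R,b,R)
state=R head=7 tape=baaaaab[_]_   (R,_)→(Q,_,R)
state=Q head=8 tape=baaaaab_[_]   (Q,_)→(R,b,L)
state=R head=7 tape=baaaaab[_]b   (R,_)→(Q,_,R)
state=Q head=8 tape=baaaaab_[b]
After 14 steps: state Q, head at 8, tape baaaaab_b.

state Q, head at 8, tape baaaaab_b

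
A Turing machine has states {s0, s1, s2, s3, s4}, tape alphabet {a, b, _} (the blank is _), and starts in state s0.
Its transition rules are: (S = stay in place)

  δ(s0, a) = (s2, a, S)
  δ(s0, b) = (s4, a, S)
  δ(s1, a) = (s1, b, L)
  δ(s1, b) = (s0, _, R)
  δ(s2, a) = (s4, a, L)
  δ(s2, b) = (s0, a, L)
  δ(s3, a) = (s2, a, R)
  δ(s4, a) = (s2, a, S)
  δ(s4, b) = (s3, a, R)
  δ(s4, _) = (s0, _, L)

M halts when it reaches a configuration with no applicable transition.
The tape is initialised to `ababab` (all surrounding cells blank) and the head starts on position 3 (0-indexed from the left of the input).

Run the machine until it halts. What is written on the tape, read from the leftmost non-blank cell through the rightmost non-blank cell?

state=s0 head=3 tape=__aba[b]ab   (s0,b)→(s4,a,S)
state=s4 head=3 tape=__aba[a]ab   (s4,a)→(s2,a,S)
state=s2 head=3 tape=__aba[a]ab   (s2,a)→(s4,a,L)
state=s4 head=2 tape=__ab[a]aab   (s4,a)→(s2,a,S)
state=s2 head=2 tape=__ab[a]aab   (s2,a)→(s4,a,L)
state=s4 head=1 tape=__a[b]aaab   (s4,b)→(s3,a,R)
state=s3 head=2 tape=__aa[a]aab   (s3,a)→(s2,a,R)
state=s2 head=3 tape=__aaa[a]ab   (s2,a)→(s4,a,L)
state=s4 head=2 tape=__aa[a]aab   (s4,a)→(s2,a,S)
state=s2 head=2 tape=__aa[a]aab   (s2,a)→(s4,a,L)
state=s4 head=1 tape=__a[a]aaab   (s4,a)→(s2,a,S)
state=s2 head=1 tape=__a[a]aaab   (s2,a)→(s4,a,L)
state=s4 head=0 tape=__[a]aaaab   (s4,a)→(s2,a,S)
state=s2 head=0 tape=__[a]aaaab   (s2,a)→(s4,a,L)
state=s4 head=-1 tape=_[_]aaaaab   (s4,_)→(s0,_,L)
state=s0 head=-2 tape=[_]_aaaaab
The non-blank tape span at halt is aaaaab.

aaaaab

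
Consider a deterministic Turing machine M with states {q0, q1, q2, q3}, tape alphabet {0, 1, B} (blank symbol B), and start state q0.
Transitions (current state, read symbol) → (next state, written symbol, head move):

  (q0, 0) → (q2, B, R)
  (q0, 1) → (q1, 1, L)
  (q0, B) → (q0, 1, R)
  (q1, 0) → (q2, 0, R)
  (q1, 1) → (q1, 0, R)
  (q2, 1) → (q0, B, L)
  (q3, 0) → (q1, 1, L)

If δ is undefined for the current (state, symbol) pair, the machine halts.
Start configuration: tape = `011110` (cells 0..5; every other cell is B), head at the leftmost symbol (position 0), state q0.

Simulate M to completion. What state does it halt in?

q2

q0 | [0]11110B   read 0 → write B, move R, go to q2
q2 | B[1]1110B   read 1 → write B, move L, go to q0
q0 | [B]B1110B   read B → write 1, move R, go to q0
q0 | 1[B]1110B   read B → write 1, move R, go to q0
q0 | 11[1]110B   read 1 → write 1, move L, go to q1
q1 | 1[1]1110B   read 1 → write 0, move R, go to q1
q1 | 10[1]110B   read 1 → write 0, move R, go to q1
q1 | 100[1]10B   read 1 → write 0, move R, go to q1
q1 | 1000[1]0B   read 1 → write 0, move R, go to q1
q1 | 10000[0]B   read 0 → write 0, move R, go to q2
q2 | 100000[B]
No transition is defined for (q2, B); M halts in state q2.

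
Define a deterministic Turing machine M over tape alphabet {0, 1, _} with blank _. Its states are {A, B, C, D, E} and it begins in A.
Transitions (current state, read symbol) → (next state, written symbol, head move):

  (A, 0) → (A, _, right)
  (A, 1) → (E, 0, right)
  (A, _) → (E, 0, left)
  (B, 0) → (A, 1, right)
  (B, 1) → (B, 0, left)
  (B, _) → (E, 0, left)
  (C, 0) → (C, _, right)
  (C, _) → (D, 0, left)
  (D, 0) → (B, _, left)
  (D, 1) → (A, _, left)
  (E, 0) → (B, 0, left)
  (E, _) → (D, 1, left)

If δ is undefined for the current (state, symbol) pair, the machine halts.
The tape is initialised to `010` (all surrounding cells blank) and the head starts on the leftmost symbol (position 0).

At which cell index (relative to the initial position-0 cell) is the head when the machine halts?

A | __[0]10_   read 0 → write _, move right, go to A
A | ___[1]0_   read 1 → write 0, move right, go to E
E | ___0[0]_   read 0 → write 0, move left, go to B
B | ___[0]0_   read 0 → write 1, move right, go to A
A | ___1[0]_   read 0 → write _, move right, go to A
A | ___1_[_]   read _ → write 0, move left, go to E
E | ___1[_]0   read _ → write 1, move left, go to D
D | ___[1]10   read 1 → write _, move left, go to A
A | __[_]_10   read _ → write 0, move left, go to E
E | _[_]0_10   read _ → write 1, move left, go to D
D | [_]10_10
At halt the head is at cell -2.

-2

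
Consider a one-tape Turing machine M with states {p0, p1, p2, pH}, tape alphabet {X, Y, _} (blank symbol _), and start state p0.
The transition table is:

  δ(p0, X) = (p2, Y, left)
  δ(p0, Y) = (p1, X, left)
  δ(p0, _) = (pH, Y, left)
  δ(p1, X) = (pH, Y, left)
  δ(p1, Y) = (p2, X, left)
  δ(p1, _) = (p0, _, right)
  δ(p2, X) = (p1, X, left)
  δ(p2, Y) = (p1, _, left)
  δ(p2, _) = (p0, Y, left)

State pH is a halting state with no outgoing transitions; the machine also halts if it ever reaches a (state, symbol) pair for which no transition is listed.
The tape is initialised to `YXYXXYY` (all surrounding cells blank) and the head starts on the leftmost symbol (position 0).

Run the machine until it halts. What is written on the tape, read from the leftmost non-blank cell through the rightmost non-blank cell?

p0 | ___[Y]XYXXYY   read Y → write X, move left, go to p1
p1 | __[_]XXYXXYY   read _ → write _, move right, go to p0
p0 | ___[X]XYXXYY   read X → write Y, move left, go to p2
p2 | __[_]YXYXXYY   read _ → write Y, move left, go to p0
p0 | _[_]YYXYXXYY   read _ → write Y, move left, go to pH
pH | [_]YYYXYXXYY
The non-blank tape span at halt is YYYXYXXYY.

YYYXYXXYY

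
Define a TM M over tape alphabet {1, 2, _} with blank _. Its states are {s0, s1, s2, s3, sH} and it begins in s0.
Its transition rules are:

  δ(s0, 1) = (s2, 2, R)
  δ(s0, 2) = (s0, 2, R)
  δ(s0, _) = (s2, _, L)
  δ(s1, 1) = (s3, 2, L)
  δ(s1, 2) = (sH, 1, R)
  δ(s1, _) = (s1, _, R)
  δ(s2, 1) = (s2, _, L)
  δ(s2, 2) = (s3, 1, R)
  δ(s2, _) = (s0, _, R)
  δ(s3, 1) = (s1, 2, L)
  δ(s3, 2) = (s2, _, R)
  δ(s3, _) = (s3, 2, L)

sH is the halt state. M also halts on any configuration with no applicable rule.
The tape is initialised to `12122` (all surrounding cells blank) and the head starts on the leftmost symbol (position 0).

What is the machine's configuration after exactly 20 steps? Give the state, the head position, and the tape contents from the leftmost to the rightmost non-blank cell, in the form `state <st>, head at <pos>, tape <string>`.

state s0, head at 6, tape 1_1

s0 | [1]2122__   read 1 → write 2, move R, go to s2
s2 | 2[2]122__   read 2 → write 1, move R, go to s3
s3 | 21[1]22__   read 1 → write 2, move L, go to s1
s1 | 2[1]222__   read 1 → write 2, move L, go to s3
s3 | [2]2222__   read 2 → write _, move R, go to s2
s2 | _[2]222__   read 2 → write 1, move R, go to s3
s3 | _1[2]22__   read 2 → write _, move R, go to s2
s2 | _1_[2]2__   read 2 → write 1, move R, go to s3
s3 | _1_1[2]__   read 2 → write _, move R, go to s2
s2 | _1_1_[_]_   read _ → write _, move R, go to s0
s0 | _1_1__[_]   read _ → write _, move L, go to s2
s2 | _1_1_[_]_   read _ → write _, move R, go to s0
s0 | _1_1__[_]   read _ → write _, move L, go to s2
s2 | _1_1_[_]_   read _ → write _, move R, go to s0
s0 | _1_1__[_]   read _ → write _, move L, go to s2
s2 | _1_1_[_]_   read _ → write _, move R, go to s0
s0 | _1_1__[_]   read _ → write _, move L, go to s2
s2 | _1_1_[_]_   read _ → write _, move R, go to s0
s0 | _1_1__[_]   read _ → write _, move L, go to s2
s2 | _1_1_[_]_   read _ → write _, move R, go to s0
s0 | _1_1__[_]
After 20 steps: state s0, head at 6, tape 1_1.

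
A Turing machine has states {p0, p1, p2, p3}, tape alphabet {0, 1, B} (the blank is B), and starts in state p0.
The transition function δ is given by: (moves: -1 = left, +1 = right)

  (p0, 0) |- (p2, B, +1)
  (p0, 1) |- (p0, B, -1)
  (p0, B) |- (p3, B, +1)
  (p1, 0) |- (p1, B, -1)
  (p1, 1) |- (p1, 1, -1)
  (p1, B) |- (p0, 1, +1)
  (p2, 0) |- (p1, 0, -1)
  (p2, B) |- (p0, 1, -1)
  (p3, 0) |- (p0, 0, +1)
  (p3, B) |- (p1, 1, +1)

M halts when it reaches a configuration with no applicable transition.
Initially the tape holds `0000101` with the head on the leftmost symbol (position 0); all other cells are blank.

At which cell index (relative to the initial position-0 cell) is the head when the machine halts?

4

state=p0 head=0 tape=[0]000101   (p0,0)→(p2,B,+1)
state=p2 head=1 tape=B[0]00101   (p2,0)→(p1,0,-1)
state=p1 head=0 tape=[B]000101   (p1,B)→(p0,1,+1)
state=p0 head=1 tape=1[0]00101   (p0,0)→(p2,B,+1)
state=p2 head=2 tape=1B[0]0101   (p2,0)→(p1,0,-1)
state=p1 head=1 tape=1[B]00101   (p1,B)→(p0,1,+1)
state=p0 head=2 tape=11[0]0101   (p0,0)→(p2,B,+1)
state=p2 head=3 tape=11B[0]101   (p2,0)→(p1,0,-1)
state=p1 head=2 tape=11[B]0101   (p1,B)→(p0,1,+1)
state=p0 head=3 tape=111[0]101   (p0,0)→(p2,B,+1)
state=p2 head=4 tape=111B[1]01
At halt the head is at cell 4.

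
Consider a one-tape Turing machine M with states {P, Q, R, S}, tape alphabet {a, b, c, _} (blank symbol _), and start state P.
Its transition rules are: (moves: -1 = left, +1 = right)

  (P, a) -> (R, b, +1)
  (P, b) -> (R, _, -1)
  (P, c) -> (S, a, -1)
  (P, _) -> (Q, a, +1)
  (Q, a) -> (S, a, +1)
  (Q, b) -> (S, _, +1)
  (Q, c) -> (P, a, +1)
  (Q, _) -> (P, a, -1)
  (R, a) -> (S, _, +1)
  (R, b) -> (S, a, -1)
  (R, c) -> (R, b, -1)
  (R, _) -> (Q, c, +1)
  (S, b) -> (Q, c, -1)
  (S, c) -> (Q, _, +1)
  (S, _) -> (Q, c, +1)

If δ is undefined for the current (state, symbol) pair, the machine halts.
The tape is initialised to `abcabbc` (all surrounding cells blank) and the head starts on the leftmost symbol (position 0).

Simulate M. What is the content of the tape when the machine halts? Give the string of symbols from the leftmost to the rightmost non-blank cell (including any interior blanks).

state=P head=0 tape=__[a]bcabbc___   (P,a)→(R,b,+1)
state=R head=1 tape=__b[b]cabbc___   (R,b)→(S,a,-1)
state=S head=0 tape=__[b]acabbc___   (S,b)→(Q,c,-1)
state=Q head=-1 tape=_[_]cacabbc___   (Q,_)→(P,a,-1)
state=P head=-2 tape=[_]acacabbc___   (P,_)→(Q,a,+1)
state=Q head=-1 tape=a[a]cacabbc___   (Q,a)→(S,a,+1)
state=S head=0 tape=aa[c]acabbc___   (S,c)→(Q,_,+1)
state=Q head=1 tape=aa_[a]cabbc___   (Q,a)→(S,a,+1)
state=S head=2 tape=aa_a[c]abbc___   (S,c)→(Q,_,+1)
state=Q head=3 tape=aa_a_[a]bbc___   (Q,a)→(S,a,+1)
state=S head=4 tape=aa_a_a[b]bc___   (S,b)→(Q,c,-1)
state=Q head=3 tape=aa_a_[a]cbc___   (Q,a)→(S,a,+1)
state=S head=4 tape=aa_a_a[c]bc___   (S,c)→(Q,_,+1)
state=Q head=5 tape=aa_a_a_[b]c___   (Q,b)→(S,_,+1)
state=S head=6 tape=aa_a_a__[c]___   (S,c)→(Q,_,+1)
state=Q head=7 tape=aa_a_a___[_]__   (Q,_)→(P,a,-1)
state=P head=6 tape=aa_a_a__[_]a__   (P,_)→(Q,a,+1)
state=Q head=7 tape=aa_a_a__a[a]__   (Q,a)→(S,a,+1)
state=S head=8 tape=aa_a_a__aa[_]_   (S,_)→(Q,c,+1)
state=Q head=9 tape=aa_a_a__aac[_]   (Q,_)→(P,a,-1)
state=P head=8 tape=aa_a_a__aa[c]a   (P,c)→(S,a,-1)
state=S head=7 tape=aa_a_a__a[a]aa
The non-blank tape span at halt is aa_a_a__aaaa.

aa_a_a__aaaa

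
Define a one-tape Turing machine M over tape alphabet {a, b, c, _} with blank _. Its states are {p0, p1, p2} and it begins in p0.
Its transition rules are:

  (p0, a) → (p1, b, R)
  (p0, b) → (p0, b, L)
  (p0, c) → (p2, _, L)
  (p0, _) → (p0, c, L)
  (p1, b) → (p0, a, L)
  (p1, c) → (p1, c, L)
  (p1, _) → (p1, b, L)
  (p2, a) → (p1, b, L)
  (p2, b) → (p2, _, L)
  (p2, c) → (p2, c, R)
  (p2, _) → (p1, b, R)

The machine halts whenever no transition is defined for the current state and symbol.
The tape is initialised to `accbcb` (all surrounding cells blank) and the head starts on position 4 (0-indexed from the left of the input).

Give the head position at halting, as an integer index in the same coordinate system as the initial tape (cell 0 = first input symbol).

3

p0 | accb[c]b   read c → write _, move L, go to p2
p2 | acc[b]_b   read b → write _, move L, go to p2
p2 | ac[c]__b   read c → write c, move R, go to p2
p2 | acc[_]_b   read _ → write b, move R, go to p1
p1 | accb[_]b   read _ → write b, move L, go to p1
p1 | acc[b]bb   read b → write a, move L, go to p0
p0 | ac[c]abb   read c → write _, move L, go to p2
p2 | a[c]_abb   read c → write c, move R, go to p2
p2 | ac[_]abb   read _ → write b, move R, go to p1
p1 | acb[a]bb
At halt the head is at cell 3.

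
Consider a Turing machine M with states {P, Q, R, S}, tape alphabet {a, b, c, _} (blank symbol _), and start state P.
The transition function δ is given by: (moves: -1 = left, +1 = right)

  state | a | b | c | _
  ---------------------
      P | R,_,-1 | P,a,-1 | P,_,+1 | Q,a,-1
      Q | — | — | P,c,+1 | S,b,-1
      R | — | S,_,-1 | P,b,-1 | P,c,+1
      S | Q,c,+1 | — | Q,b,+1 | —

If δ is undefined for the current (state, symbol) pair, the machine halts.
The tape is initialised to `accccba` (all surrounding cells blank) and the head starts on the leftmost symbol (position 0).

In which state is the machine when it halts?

state=P head=0 tape=____[a]ccccba   (P,a)→(R,_,-1)
state=R head=-1 tape=___[_]_ccccba   (R,_)→(P,c,+1)
state=P head=0 tape=___c[_]ccccba   (P,_)→(Q,a,-1)
state=Q head=-1 tape=___[c]accccba   (Q,c)→(P,c,+1)
state=P head=0 tape=___c[a]ccccba   (P,a)→(R,_,-1)
state=R head=-1 tape=___[c]_ccccba   (R,c)→(P,b,-1)
state=P head=-2 tape=__[_]b_ccccba   (P,_)→(Q,a,-1)
state=Q head=-3 tape=_[_]ab_ccccba   (Q,_)→(S,b,-1)
state=S head=-4 tape=[_]bab_ccccba
No transition is defined for (S, _); M halts in state S.

S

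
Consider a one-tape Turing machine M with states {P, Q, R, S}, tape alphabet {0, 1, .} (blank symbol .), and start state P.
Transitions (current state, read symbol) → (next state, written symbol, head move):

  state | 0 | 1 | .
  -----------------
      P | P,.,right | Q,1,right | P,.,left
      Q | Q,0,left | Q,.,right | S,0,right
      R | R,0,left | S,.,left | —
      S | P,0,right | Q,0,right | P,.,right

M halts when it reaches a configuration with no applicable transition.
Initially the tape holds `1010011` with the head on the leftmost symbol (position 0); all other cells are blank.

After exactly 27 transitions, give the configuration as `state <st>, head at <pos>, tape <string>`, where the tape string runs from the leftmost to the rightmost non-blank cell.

P | [1]010011...   read 1 → write 1, move right, go to Q
Q | 1[0]10011...   read 0 → write 0, move left, go to Q
Q | [1]010011...   read 1 → write ., move right, go to Q
Q | .[0]10011...   read 0 → write 0, move left, go to Q
Q | [.]010011...   read . → write 0, move right, go to S
S | 0[0]10011...   read 0 → write 0, move right, go to P
P | 00[1]0011...   read 1 → write 1, move right, go to Q
Q | 001[0]011...   read 0 → write 0, move left, go to Q
Q | 00[1]0011...   read 1 → write ., move right, go to Q
Q | 00.[0]011...   read 0 → write 0, move left, go to Q
Q | 00[.]0011...   read . → write 0, move right, go to S
S | 000[0]011...   read 0 → write 0, move right, go to P
P | 0000[0]11...   read 0 → write ., move right, go to P
P | 0000.[1]1...   read 1 → write 1, move right, go to Q
Q | 0000.1[1]...   read 1 → write ., move right, go to Q
Q | 0000.1.[.]..   read . → write 0, move right, go to S
S | 0000.1.0[.].   read . → write ., move right, go to P
P | 0000.1.0.[.]   read . → write ., move left, go to P
P | 0000.1.0[.].   read . → write ., move left, go to P
P | 0000.1.[0]..   read 0 → write ., move right, go to P
P | 0000.1..[.].   read . → write ., move left, go to P
P | 0000.1.[.]..   read . → write ., move left, go to P
P | 0000.1[.]...   read . → write ., move left, go to P
P | 0000.[1]....   read 1 → write 1, move right, go to Q
Q | 0000.1[.]...   read . → write 0, move right, go to S
S | 0000.10[.]..   read . → write ., move right, go to P
P | 0000.10.[.].   read . → write ., move left, go to P
P | 0000.10[.]..
After 27 steps: state P, head at 7, tape 0000.10.

state P, head at 7, tape 0000.10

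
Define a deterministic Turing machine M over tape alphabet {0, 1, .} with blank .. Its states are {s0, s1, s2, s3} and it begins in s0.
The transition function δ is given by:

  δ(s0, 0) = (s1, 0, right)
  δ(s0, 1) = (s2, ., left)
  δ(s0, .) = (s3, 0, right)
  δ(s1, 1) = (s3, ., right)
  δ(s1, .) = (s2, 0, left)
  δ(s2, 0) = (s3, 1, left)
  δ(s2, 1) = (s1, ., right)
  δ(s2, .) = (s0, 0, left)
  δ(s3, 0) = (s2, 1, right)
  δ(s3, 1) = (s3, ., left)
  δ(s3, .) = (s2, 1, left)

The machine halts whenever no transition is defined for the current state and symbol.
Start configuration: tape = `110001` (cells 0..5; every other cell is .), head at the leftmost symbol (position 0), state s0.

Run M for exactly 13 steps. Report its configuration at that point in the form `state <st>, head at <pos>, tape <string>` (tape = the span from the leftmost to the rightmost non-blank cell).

state s3, head at -1, tape 01...010001

state=s0 head=0 tape=.....[1]10001   (s0,1)→(s2,.,left)
state=s2 head=-1 tape=....[.].10001   (s2,.)→(s0,0,left)
state=s0 head=-2 tape=...[.]0.10001   (s0,.)→(s3,0,right)
state=s3 head=-1 tape=...0[0].10001   (s3,0)→(s2,1,right)
state=s2 head=0 tape=...01[.]10001   (s2,.)→(s0,0,left)
state=s0 head=-1 tape=...0[1]010001   (s0,1)→(s2,.,left)
state=s2 head=-2 tape=...[0].010001   (s2,0)→(s3,1,left)
state=s3 head=-3 tape=..[.]1.010001   (s3,.)→(s2,1,left)
state=s2 head=-4 tape=.[.]11.010001   (s2,.)→(s0,0,left)
state=s0 head=-5 tape=[.]011.010001   (s0,.)→(s3,0,right)
state=s3 head=-4 tape=0[0]11.010001   (s3,0)→(s2,1,right)
state=s2 head=-3 tape=01[1]1.010001   (s2,1)→(s1,.,right)
state=s1 head=-2 tape=01.[1].010001   (s1,1)→(s3,.,right)
state=s3 head=-1 tape=01..[.]010001
After 13 steps: state s3, head at -1, tape 01...010001.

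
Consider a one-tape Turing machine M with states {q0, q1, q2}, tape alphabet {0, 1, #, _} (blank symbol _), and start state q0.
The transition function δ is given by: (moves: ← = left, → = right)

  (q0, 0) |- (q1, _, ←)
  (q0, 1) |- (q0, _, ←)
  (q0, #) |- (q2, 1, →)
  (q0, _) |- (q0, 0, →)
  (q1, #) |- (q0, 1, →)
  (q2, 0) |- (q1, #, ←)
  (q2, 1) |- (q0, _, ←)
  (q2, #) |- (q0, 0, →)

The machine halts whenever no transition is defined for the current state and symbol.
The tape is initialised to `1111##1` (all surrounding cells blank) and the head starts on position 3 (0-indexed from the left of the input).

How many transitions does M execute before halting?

state=q0 head=3 tape=_111[1]##1   (q0,1)→(q0,_,←)
state=q0 head=2 tape=_11[1]_##1   (q0,1)→(q0,_,←)
state=q0 head=1 tape=_1[1]__##1   (q0,1)→(q0,_,←)
state=q0 head=0 tape=_[1]___##1   (q0,1)→(q0,_,←)
state=q0 head=-1 tape=[_]____##1   (q0,_)→(q0,0,→)
state=q0 head=0 tape=0[_]___##1   (q0,_)→(q0,0,→)
state=q0 head=1 tape=00[_]__##1   (q0,_)→(q0,0,→)
state=q0 head=2 tape=000[_]_##1   (q0,_)→(q0,0,→)
state=q0 head=3 tape=0000[_]##1   (q0,_)→(q0,0,→)
state=q0 head=4 tape=00000[#]#1   (q0,#)→(q2,1,→)
state=q2 head=5 tape=000001[#]1   (q2,#)→(q0,0,→)
state=q0 head=6 tape=0000010[1]   (q0,1)→(q0,_,←)
state=q0 head=5 tape=000001[0]_   (q0,0)→(q1,_,←)
state=q1 head=4 tape=00000[1]__
M halts after 13 transitions.

13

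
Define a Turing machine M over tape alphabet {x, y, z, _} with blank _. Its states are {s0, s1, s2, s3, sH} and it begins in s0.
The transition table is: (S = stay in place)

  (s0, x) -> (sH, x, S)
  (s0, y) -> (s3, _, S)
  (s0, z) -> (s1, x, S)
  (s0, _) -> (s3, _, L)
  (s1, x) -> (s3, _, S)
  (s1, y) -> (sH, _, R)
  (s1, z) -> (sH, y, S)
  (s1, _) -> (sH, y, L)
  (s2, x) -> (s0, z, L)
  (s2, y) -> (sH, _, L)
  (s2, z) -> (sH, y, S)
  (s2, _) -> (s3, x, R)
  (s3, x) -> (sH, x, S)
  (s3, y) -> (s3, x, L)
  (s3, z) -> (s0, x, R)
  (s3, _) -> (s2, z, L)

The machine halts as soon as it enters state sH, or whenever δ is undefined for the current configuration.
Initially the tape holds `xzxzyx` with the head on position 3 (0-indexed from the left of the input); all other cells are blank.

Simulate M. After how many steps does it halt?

14

state=s0 head=3 tape=___xzx[z]yx   (s0,z)→(s1,x,S)
state=s1 head=3 tape=___xzx[x]yx   (s1,x)→(s3,_,S)
state=s3 head=3 tape=___xzx[_]yx   (s3,_)→(s2,z,L)
state=s2 head=2 tape=___xz[x]zyx   (s2,x)→(s0,z,L)
state=s0 head=1 tape=___x[z]zzyx   (s0,z)→(s1,x,S)
state=s1 head=1 tape=___x[x]zzyx   (s1,x)→(s3,_,S)
state=s3 head=1 tape=___x[_]zzyx   (s3,_)→(s2,z,L)
state=s2 head=0 tape=___[x]zzzyx   (s2,x)→(s0,z,L)
state=s0 head=-1 tape=__[_]zzzzyx   (s0,_)→(s3,_,L)
state=s3 head=-2 tape=_[_]_zzzzyx   (s3,_)→(s2,z,L)
state=s2 head=-3 tape=[_]z_zzzzyx   (s2,_)→(s3,x,R)
state=s3 head=-2 tape=x[z]_zzzzyx   (s3,z)→(s0,x,R)
state=s0 head=-1 tape=xx[_]zzzzyx   (s0,_)→(s3,_,L)
state=s3 head=-2 tape=x[x]_zzzzyx   (s3,x)→(sH,x,S)
state=sH head=-2 tape=x[x]_zzzzyx
M halts after 14 transitions.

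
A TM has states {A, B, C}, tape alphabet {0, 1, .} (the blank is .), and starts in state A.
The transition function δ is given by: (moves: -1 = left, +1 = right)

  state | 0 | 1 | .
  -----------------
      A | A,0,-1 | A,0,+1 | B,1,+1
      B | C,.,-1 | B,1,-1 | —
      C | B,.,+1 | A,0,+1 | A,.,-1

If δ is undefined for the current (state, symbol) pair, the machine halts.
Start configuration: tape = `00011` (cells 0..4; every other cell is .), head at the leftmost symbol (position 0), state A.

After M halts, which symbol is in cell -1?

0

state=A head=0 tape=.[0]0011   (A,0)→(A,0,-1)
state=A head=-1 tape=[.]00011   (A,.)→(B,1,+1)
state=B head=0 tape=1[0]0011   (B,0)→(C,.,-1)
state=C head=-1 tape=[1].0011   (C,1)→(A,0,+1)
state=A head=0 tape=0[.]0011   (A,.)→(B,1,+1)
state=B head=1 tape=01[0]011   (B,0)→(C,.,-1)
state=C head=0 tape=0[1].011   (C,1)→(A,0,+1)
state=A head=1 tape=00[.]011   (A,.)→(B,1,+1)
state=B head=2 tape=001[0]11   (B,0)→(C,.,-1)
state=C head=1 tape=00[1].11   (C,1)→(A,0,+1)
state=A head=2 tape=000[.]11   (A,.)→(B,1,+1)
state=B head=3 tape=0001[1]1   (B,1)→(B,1,-1)
state=B head=2 tape=000[1]11   (B,1)→(B,1,-1)
state=B head=1 tape=00[0]111   (B,0)→(C,.,-1)
state=C head=0 tape=0[0].111   (C,0)→(B,.,+1)
state=B head=1 tape=0.[.]111
Cell -1 holds 0 when M halts.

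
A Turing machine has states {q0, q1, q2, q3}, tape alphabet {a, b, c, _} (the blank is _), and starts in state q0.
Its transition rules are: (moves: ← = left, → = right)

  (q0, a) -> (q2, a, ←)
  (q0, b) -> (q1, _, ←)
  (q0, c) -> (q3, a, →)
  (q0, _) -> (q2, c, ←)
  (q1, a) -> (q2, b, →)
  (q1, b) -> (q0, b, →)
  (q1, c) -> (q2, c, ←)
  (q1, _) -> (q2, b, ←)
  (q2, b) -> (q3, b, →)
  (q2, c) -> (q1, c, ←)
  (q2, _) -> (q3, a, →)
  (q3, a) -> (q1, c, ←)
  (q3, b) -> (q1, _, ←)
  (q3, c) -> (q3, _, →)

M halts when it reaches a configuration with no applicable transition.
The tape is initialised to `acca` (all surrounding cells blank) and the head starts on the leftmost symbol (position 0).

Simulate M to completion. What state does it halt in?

q0 | _[a]cca_   read a → write a, move ←, go to q2
q2 | [_]acca_   read _ → write a, move →, go to q3
q3 | a[a]cca_   read a → write c, move ←, go to q1
q1 | [a]ccca_   read a → write b, move →, go to q2
q2 | b[c]cca_   read c → write c, move ←, go to q1
q1 | [b]ccca_   read b → write b, move →, go to q0
q0 | b[c]cca_   read c → write a, move →, go to q3
q3 | ba[c]ca_   read c → write _, move →, go to q3
q3 | ba_[c]a_   read c → write _, move →, go to q3
q3 | ba__[a]_   read a → write c, move ←, go to q1
q1 | ba_[_]c_   read _ → write b, move ←, go to q2
q2 | ba[_]bc_   read _ → write a, move →, go to q3
q3 | baa[b]c_   read b → write _, move ←, go to q1
q1 | ba[a]_c_   read a → write b, move →, go to q2
q2 | bab[_]c_   read _ → write a, move →, go to q3
q3 | baba[c]_   read c → write _, move →, go to q3
q3 | baba_[_]
No transition is defined for (q3, _); M halts in state q3.

q3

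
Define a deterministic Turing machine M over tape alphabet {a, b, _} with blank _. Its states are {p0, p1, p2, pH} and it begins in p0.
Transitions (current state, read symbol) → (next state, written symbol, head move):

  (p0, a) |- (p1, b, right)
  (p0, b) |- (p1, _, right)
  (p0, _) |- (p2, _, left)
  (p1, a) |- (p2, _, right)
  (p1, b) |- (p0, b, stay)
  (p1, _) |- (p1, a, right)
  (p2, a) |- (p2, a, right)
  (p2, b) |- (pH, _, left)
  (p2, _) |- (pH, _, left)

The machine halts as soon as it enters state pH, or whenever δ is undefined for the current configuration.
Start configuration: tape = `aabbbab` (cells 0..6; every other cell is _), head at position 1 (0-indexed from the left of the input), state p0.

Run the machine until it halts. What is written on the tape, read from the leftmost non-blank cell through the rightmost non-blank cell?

state=p0 head=1 tape=a[a]bbbab   (p0,a)→(p1,b,right)
state=p1 head=2 tape=ab[b]bbab   (p1,b)→(p0,b,stay)
state=p0 head=2 tape=ab[b]bbab   (p0,b)→(p1,_,right)
state=p1 head=3 tape=ab_[b]bab   (p1,b)→(p0,b,stay)
state=p0 head=3 tape=ab_[b]bab   (p0,b)→(p1,_,right)
state=p1 head=4 tape=ab__[b]ab   (p1,b)→(p0,b,stay)
state=p0 head=4 tape=ab__[b]ab   (p0,b)→(p1,_,right)
state=p1 head=5 tape=ab___[a]b   (p1,a)→(p2,_,right)
state=p2 head=6 tape=ab____[b]   (p2,b)→(pH,_,left)
state=pH head=5 tape=ab___[_]_
The non-blank tape span at halt is ab.

ab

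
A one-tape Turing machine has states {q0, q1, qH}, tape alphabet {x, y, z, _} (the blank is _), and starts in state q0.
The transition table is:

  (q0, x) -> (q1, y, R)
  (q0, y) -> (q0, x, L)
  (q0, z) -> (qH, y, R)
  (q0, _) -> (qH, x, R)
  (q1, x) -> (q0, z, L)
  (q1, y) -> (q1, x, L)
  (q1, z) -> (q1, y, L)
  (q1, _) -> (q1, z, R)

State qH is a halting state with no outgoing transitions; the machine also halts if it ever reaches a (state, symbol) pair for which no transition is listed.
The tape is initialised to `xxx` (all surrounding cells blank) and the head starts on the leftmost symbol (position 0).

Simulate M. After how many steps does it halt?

state=q0 head=0 tape=_[x]xx   (q0,x)→(q1,y,R)
state=q1 head=1 tape=_y[x]x   (q1,x)→(q0,z,L)
state=q0 head=0 tape=_[y]zx   (q0,y)→(q0,x,L)
state=q0 head=-1 tape=[_]xzx   (q0,_)→(qH,x,R)
state=qH head=0 tape=x[x]zx
M halts after 4 transitions.

4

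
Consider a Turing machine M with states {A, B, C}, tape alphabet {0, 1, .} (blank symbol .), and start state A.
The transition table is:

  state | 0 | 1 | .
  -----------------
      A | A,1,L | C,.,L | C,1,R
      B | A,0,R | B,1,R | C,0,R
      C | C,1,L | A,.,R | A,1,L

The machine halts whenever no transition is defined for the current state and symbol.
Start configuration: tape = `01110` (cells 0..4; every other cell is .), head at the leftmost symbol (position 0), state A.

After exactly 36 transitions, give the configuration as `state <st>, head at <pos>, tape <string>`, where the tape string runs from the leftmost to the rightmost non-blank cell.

state=A head=0 tape=.....[0]1110   (A,0)→(A,1,L)
state=A head=-1 tape=....[.]11110   (A,.)→(C,1,R)
state=C head=0 tape=....1[1]1110   (C,1)→(A,.,R)
state=A head=1 tape=....1.[1]110   (A,1)→(C,.,L)
state=C head=0 tape=....1[.].110   (C,.)→(A,1,L)
state=A head=-1 tape=....[1]1.110   (A,1)→(C,.,L)
state=C head=-2 tape=...[.].1.110   (C,.)→(A,1,L)
state=A head=-3 tape=..[.]1.1.110   (A,.)→(C,1,R)
state=C head=-2 tape=..1[1].1.110   (C,1)→(A,.,R)
state=A head=-1 tape=..1.[.]1.110   (A,.)→(C,1,R)
state=C head=0 tape=..1.1[1].110   (C,1)→(A,.,R)
state=A head=1 tape=..1.1.[.]110   (A,.)→(C,1,R)
state=C head=2 tape=..1.1.1[1]10   (C,1)→(A,.,R)
state=A head=3 tape=..1.1.1.[1]0   (A,1)→(C,.,L)
state=C head=2 tape=..1.1.1[.].0   (C,.)→(A,1,L)
state=A head=1 tape=..1.1.[1]1.0   (A,1)→(C,.,L)
state=C head=0 tape=..1.1[.].1.0   (C,.)→(A,1,L)
state=A head=-1 tape=..1.[1]1.1.0   (A,1)→(C,.,L)
state=C head=-2 tape=..1[.].1.1.0   (C,.)→(A,1,L)
state=A head=-3 tape=..[1]1.1.1.0   (A,1)→(C,.,L)
state=C head=-4 tape=.[.].1.1.1.0   (C,.)→(A,1,L)
state=A head=-5 tape=[.]1.1.1.1.0   (A,.)→(C,1,R)
state=C head=-4 tape=1[1].1.1.1.0   (C,1)→(A,.,R)
state=A head=-3 tape=1.[.]1.1.1.0   (A,.)→(C,1,R)
state=C head=-2 tape=1.1[1].1.1.0   (C,1)→(A,.,R)
state=A head=-1 tape=1.1.[.]1.1.0   (A,.)→(C,1,R)
state=C head=0 tape=1.1.1[1].1.0   (C,1)→(A,.,R)
state=A head=1 tape=1.1.1.[.]1.0   (A,.)→(C,1,R)
state=C head=2 tape=1.1.1.1[1].0   (C,1)→(A,.,R)
state=A head=3 tape=1.1.1.1.[.]0   (A,.)→(C,1,R)
state=C head=4 tape=1.1.1.1.1[0]   (C,0)→(C,1,L)
state=C head=3 tape=1.1.1.1.[1]1   (C,1)→(A,.,R)
state=A head=4 tape=1.1.1.1..[1]   (A,1)→(C,.,L)
state=C head=3 tape=1.1.1.1.[.].   (C,.)→(A,1,L)
state=A head=2 tape=1.1.1.1[.]1.   (A,.)→(C,1,R)
state=C head=3 tape=1.1.1.11[1].   (C,1)→(A,.,R)
state=A head=4 tape=1.1.1.11.[.]
After 36 steps: state A, head at 4, tape 1.1.1.11.

state A, head at 4, tape 1.1.1.11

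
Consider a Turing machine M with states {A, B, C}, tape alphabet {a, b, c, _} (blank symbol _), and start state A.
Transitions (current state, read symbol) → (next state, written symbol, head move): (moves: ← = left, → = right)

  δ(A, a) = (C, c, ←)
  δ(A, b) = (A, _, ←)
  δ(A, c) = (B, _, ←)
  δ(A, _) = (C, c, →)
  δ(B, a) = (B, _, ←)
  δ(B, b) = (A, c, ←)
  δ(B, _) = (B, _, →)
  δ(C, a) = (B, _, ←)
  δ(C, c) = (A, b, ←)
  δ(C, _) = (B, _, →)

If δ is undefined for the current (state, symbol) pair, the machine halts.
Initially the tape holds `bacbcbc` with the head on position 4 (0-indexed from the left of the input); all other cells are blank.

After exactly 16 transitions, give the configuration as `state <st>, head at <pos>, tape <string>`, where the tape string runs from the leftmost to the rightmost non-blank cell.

state B, head at 0, tape b__c_bc

state=A head=4 tape=__bacb[c]bc   (A,c)→(B,_,←)
state=B head=3 tape=__bac[b]_bc   (B,b)→(A,c,←)
state=A head=2 tape=__ba[c]c_bc   (A,c)→(B,_,←)
state=B head=1 tape=__b[a]_c_bc   (B,a)→(B,_,←)
state=B head=0 tape=__[b]__c_bc   (B,b)→(A,c,←)
state=A head=-1 tape=_[_]c__c_bc   (A,_)→(C,c,→)
state=C head=0 tape=_c[c]__c_bc   (C,c)→(A,b,←)
state=A head=-1 tape=_[c]b__c_bc   (A,c)→(B,_,←)
state=B head=-2 tape=[_]_b__c_bc   (B,_)→(B,_,→)
state=B head=-1 tape=_[_]b__c_bc   (B,_)→(B,_,→)
state=B head=0 tape=__[b]__c_bc   (B,b)→(A,c,←)
state=A head=-1 tape=_[_]c__c_bc   (A,_)→(C,c,→)
state=C head=0 tape=_c[c]__c_bc   (C,c)→(A,b,←)
state=A head=-1 tape=_[c]b__c_bc   (A,c)→(B,_,←)
state=B head=-2 tape=[_]_b__c_bc   (B,_)→(B,_,→)
state=B head=-1 tape=_[_]b__c_bc   (B,_)→(B,_,→)
state=B head=0 tape=__[b]__c_bc
After 16 steps: state B, head at 0, tape b__c_bc.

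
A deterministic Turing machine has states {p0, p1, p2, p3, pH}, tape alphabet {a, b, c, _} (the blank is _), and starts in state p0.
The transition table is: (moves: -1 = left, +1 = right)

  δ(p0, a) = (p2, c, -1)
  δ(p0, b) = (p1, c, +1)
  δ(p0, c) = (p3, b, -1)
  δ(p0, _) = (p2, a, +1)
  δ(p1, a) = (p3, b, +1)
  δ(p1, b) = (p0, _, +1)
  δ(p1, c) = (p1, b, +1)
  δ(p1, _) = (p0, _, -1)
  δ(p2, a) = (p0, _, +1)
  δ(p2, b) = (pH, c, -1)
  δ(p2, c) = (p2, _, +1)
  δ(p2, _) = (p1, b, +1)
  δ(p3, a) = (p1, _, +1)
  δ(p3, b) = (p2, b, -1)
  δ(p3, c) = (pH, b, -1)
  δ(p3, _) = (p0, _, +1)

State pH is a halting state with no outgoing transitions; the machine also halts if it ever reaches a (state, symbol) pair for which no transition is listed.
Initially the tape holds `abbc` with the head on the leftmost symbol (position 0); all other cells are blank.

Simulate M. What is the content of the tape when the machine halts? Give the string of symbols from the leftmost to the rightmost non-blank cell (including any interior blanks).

p0 | _[a]bbc_   read a → write c, move -1, go to p2
p2 | [_]cbbc_   read _ → write b, move +1, go to p1
p1 | b[c]bbc_   read c → write b, move +1, go to p1
p1 | bb[b]bc_   read b → write _, move +1, go to p0
p0 | bb_[b]c_   read b → write c, move +1, go to p1
p1 | bb_c[c]_   read c → write b, move +1, go to p1
p1 | bb_cb[_]   read _ → write _, move -1, go to p0
p0 | bb_c[b]_   read b → write c, move +1, go to p1
p1 | bb_cc[_]   read _ → write _, move -1, go to p0
p0 | bb_c[c]_   read c → write b, move -1, go to p3
p3 | bb_[c]b_   read c → write b, move -1, go to pH
pH | bb[_]bb_
The non-blank tape span at halt is bb_bb.

bb_bb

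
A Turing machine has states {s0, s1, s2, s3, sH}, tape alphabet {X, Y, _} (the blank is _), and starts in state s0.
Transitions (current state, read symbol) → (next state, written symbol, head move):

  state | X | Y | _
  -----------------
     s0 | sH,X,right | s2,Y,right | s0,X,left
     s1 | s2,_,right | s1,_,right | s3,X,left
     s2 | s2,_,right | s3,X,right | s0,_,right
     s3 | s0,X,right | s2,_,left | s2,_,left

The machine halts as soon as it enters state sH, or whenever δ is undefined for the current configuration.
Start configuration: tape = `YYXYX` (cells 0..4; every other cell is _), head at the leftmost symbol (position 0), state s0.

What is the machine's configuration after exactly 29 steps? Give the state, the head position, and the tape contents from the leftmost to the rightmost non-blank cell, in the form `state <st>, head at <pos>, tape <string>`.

state s0, head at 7, tape YXXY____XXX

s0 | [Y]YXYX______   read Y → write Y, move right, go to s2
s2 | Y[Y]XYX______   read Y → write X, move right, go to s3
s3 | YX[X]YX______   read X → write X, move right, go to s0
s0 | YXX[Y]X______   read Y → write Y, move right, go to s2
s2 | YXXY[X]______   read X → write _, move right, go to s2
s2 | YXXY_[_]_____   read _ → write _, move right, go to s0
s0 | YXXY__[_]____   read _ → write X, move left, go to s0
s0 | YXXY_[_]X____   read _ → write X, move left, go to s0
s0 | YXXY[_]XX____   read _ → write X, move left, go to s0
s0 | YXX[Y]XXX____   read Y → write Y, move right, go to s2
s2 | YXXY[X]XX____   read X → write _, move right, go to s2
s2 | YXXY_[X]X____   read X → write _, move right, go to s2
s2 | YXXY__[X]____   read X → write _, move right, go to s2
s2 | YXXY___[_]___   read _ → write _, move right, go to s0
s0 | YXXY____[_]__   read _ → write X, move left, go to s0
s0 | YXXY___[_]X__   read _ → write X, move left, go to s0
s0 | YXXY__[_]XX__   read _ → write X, move left, go to s0
s0 | YXXY_[_]XXX__   read _ → write X, move left, go to s0
s0 | YXXY[_]XXXX__   read _ → write X, move left, go to s0
s0 | YXX[Y]XXXXX__   read Y → write Y, move right, go to s2
s2 | YXXY[X]XXXX__   read X → write _, move right, go to s2
s2 | YXXY_[X]XXX__   read X → write _, move right, go to s2
s2 | YXXY__[X]XX__   read X → write _, move right, go to s2
s2 | YXXY___[X]X__   read X → write _, move right, go to s2
s2 | YXXY____[X]__   read X → write _, move right, go to s2
s2 | YXXY_____[_]_   read _ → write _, move right, go to s0
s0 | YXXY______[_]   read _ → write X, move left, go to s0
s0 | YXXY_____[_]X   read _ → write X, move left, go to s0
s0 | YXXY____[_]XX   read _ → write X, move left, go to s0
s0 | YXXY___[_]XXX
After 29 steps: state s0, head at 7, tape YXXY____XXX.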